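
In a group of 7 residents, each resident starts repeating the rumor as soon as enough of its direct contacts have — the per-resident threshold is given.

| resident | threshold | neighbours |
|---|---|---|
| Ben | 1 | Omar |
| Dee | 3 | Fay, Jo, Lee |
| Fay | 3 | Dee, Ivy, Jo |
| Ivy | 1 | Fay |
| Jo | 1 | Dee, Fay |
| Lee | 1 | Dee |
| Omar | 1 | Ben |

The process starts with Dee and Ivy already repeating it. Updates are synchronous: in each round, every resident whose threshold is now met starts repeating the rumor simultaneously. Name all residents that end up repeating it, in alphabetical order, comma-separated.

Dee, Fay, Ivy, Jo, Lee

Round 1 — Dee, Ivy start repeating the rumor (initial).
Round 2 — checking thresholds:
  Fay: 2 of 3 neighbours < 3, holds.
  Jo: 1 of 2 neighbours ≥ 1, starts repeating the rumor.
  Lee: 1 of 1 neighbours ≥ 1, starts repeating the rumor.
Round 3 — checking thresholds:
  Fay: 3 of 3 neighbours ≥ 3, starts repeating the rumor.
Round 4 — no new spreads; cascade stops.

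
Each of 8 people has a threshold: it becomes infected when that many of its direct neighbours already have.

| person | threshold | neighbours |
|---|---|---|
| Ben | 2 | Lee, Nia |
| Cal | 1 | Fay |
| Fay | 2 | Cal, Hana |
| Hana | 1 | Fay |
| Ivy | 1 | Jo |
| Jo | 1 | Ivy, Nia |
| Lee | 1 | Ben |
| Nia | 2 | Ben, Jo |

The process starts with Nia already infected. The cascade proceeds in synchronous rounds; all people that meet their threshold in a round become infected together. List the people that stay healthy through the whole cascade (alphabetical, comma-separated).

Ben, Cal, Fay, Hana, Lee

Round 1 — Nia becomes infected (initial).
Round 2 — checking thresholds:
  Ben: 1 of 2 neighbours < 2, holds.
  Jo: 1 of 2 neighbours ≥ 1, becomes infected.
Round 3 — checking thresholds:
  Ben: 1 of 2 neighbours < 2, holds.
  Ivy: 1 of 1 neighbours ≥ 1, becomes infected.
Round 4 — no new infections; cascade stops.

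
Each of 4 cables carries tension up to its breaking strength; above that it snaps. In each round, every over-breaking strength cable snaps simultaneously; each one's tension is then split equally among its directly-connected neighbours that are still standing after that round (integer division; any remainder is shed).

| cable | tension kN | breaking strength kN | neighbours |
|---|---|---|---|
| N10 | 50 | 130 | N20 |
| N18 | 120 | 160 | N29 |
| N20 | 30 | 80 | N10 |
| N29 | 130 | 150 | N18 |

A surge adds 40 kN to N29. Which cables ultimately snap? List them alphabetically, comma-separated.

N18, N29

Round 1 — N29 at 170 > 150. N29 snaps.
  N29 sheds 170 kN to N18: 170 each.
    N18: 120+170 = 290 > 160
Round 2 — N18 snaps.
  N18 sheds 290 kN: no online neighbours, lost.
No further breaks.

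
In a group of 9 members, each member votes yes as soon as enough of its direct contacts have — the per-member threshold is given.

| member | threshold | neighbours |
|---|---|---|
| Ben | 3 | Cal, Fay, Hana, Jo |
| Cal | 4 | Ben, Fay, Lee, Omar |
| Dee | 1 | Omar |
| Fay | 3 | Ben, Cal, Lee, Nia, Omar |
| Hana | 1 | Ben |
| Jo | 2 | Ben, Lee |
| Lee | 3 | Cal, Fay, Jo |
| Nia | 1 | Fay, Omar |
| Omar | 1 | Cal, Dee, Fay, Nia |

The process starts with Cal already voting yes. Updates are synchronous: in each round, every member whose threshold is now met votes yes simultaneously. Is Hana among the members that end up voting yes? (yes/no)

no

Round 1 — Cal votes yes (initial).
Round 2 — checking thresholds:
  Ben: 1 of 4 neighbours < 3, holds.
  Fay: 1 of 5 neighbours < 3, holds.
  Lee: 1 of 3 neighbours < 3, holds.
  Omar: 1 of 4 neighbours ≥ 1, votes yes.
Round 3 — checking thresholds:
  Ben: 1 of 4 neighbours < 3, holds.
  Dee: 1 of 1 neighbours ≥ 1, votes yes.
  Fay: 2 of 5 neighbours < 3, holds.
  Lee: 1 of 3 neighbours < 3, holds.
  Nia: 1 of 2 neighbours ≥ 1, votes yes.
Round 4 — checking thresholds:
  Ben: 1 of 4 neighbours < 3, holds.
  Fay: 3 of 5 neighbours ≥ 3, votes yes.
  Lee: 1 of 3 neighbours < 3, holds.
Round 5 — no new yes votes; cascade stops.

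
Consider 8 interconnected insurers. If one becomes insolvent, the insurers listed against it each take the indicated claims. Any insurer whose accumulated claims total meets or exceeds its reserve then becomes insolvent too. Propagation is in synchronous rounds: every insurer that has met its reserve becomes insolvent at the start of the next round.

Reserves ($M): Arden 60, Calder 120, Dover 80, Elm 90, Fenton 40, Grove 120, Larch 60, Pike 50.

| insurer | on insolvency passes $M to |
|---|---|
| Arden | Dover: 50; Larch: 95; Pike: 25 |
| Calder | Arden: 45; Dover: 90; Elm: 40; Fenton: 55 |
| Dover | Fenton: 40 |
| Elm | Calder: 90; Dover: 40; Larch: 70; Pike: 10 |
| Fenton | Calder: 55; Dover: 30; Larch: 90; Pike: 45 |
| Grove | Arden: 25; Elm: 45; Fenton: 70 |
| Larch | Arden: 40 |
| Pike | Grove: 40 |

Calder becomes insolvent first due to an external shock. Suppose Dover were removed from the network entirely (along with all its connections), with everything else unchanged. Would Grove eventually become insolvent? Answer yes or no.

With Dover removed:
Round 1 — Calder becomes insolvent (initial).
  Arden: +45 → 45 < 60
  Elm: +40 → 40 < 90
  Fenton: +55 → 55 ≥ 40
Round 2 — Fenton becomes insolvent.
  Larch: +90 → 90 ≥ 60
  Pike: +45 → 45 < 50
Round 3 — Larch becomes insolvent.
  Arden: +40 → 85 ≥ 60
Round 4 — Arden becomes insolvent.
  Pike: +25 → 70 ≥ 50
Round 5 — Pike becomes insolvent.
  Grove: +40 → 40 < 120
No further insolvencies.

no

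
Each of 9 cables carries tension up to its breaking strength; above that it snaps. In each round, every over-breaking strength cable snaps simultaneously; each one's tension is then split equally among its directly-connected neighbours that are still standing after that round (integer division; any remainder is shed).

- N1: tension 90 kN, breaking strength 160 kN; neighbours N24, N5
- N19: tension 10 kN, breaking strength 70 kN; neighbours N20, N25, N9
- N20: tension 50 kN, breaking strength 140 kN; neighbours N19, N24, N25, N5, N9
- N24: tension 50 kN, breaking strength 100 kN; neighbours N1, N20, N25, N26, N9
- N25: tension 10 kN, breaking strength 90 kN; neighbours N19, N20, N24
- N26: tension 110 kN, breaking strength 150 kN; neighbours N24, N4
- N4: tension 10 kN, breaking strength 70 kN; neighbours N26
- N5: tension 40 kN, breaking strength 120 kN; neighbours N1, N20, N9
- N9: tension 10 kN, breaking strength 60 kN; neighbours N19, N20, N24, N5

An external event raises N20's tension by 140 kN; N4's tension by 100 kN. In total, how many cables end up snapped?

9

Round 1 — N20 at 190 > 140; N4 at 110 > 70. N20, N4 snap.
  N20 sheds 190 kN to N19, N24, N25, N5, N9: 38 each.
    N19: 10+38 = 48 ≤ 70
    N24: 50+38 = 88 ≤ 100
    N25: 10+38 = 48 ≤ 90
    N5: 40+38 = 78 ≤ 120
    N9: 10+38 = 48 ≤ 60
  N4 sheds 110 kN to N26: 110 each.
    N26: 110+110 = 220 > 150
Round 2 — N26 snaps.
  N26 sheds 220 kN to N24: 220 each.
    N24: 88+220 = 308 > 100
Round 3 — N24 snaps.
  N24 sheds 308 kN to N1, N25, N9: 102 each (2 lost).
    N1: 90+102 = 192 > 160
    N25: 48+102 = 150 > 90
    N9: 48+102 = 150 > 60
Round 4 — N1, N25, N9 snap.
  N1 sheds 192 kN to N5: 192 each.
    N5: 78+192 = 270 > 120
  N25 sheds 150 kN to N19: 150 each.
    N19: 48+150 = 198 > 70
  N9 sheds 150 kN to N19, N5: 75 each.
    N19: 198+75 = 273 > 70
    N5: 270+75 = 345 > 120
Round 5 — N19, N5 snap.
  N19 sheds 273 kN: no online neighbours, lost.
  N5 sheds 345 kN: no online neighbours, lost.
No further breaks.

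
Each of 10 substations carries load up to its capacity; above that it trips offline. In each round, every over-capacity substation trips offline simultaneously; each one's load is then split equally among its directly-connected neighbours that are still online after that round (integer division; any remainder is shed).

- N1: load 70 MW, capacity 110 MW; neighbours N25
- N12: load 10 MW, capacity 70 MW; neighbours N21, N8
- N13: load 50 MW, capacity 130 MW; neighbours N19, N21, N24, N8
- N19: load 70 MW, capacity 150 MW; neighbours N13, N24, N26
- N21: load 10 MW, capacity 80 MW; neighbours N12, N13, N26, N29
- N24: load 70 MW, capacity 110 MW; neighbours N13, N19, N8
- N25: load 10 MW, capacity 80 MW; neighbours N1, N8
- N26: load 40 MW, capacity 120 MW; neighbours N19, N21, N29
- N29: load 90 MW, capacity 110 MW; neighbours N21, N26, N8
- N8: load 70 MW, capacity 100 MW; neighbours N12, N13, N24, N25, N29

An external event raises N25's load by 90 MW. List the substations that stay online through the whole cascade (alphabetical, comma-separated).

Round 1 — N25 at 100 > 80. N25 trips offline.
  N25 sheds 100 MW to N1, N8: 50 each.
    N1: 70+50 = 120 > 110
    N8: 70+50 = 120 > 100
Round 2 — N1, N8 trip offline.
  N1 sheds 120 MW: no online neighbours, lost.
  N8 sheds 120 MW to N12, N13, N24, N29: 30 each.
    N12: 10+30 = 40 ≤ 70
    N13: 50+30 = 80 ≤ 130
    N24: 70+30 = 100 ≤ 110
    N29: 90+30 = 120 > 110
Round 3 — N29 trips offline.
  N29 sheds 120 MW to N21, N26: 60 each.
    N21: 10+60 = 70 ≤ 80
    N26: 40+60 = 100 ≤ 120
No further trips.

N12, N13, N19, N21, N24, N26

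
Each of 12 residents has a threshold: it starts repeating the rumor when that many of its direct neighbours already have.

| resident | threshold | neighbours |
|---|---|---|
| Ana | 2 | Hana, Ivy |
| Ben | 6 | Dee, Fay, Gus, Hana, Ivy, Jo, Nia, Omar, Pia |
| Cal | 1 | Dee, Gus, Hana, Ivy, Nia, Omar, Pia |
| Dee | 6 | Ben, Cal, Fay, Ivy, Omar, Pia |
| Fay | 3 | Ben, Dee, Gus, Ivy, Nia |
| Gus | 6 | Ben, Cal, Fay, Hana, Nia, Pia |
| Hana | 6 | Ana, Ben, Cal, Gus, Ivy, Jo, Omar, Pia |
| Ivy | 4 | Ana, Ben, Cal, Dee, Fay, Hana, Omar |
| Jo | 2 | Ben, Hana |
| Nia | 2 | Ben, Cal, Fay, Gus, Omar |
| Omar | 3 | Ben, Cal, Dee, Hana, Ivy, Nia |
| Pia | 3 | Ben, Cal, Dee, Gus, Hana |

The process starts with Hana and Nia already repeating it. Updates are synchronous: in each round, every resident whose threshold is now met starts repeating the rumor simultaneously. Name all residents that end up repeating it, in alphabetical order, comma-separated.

Cal, Hana, Nia, Omar

Round 1 — Hana, Nia start repeating the rumor (initial).
Round 2 — checking thresholds:
  Ana: 1 of 2 neighbours < 2, not yet.
  Ben: 2 of 9 neighbours < 6, not yet.
  Cal: 2 of 7 neighbours ≥ 1, starts repeating the rumor.
  Fay: 1 of 5 neighbours < 3, not yet.
  Gus: 2 of 6 neighbours < 6, not yet.
  Ivy: 1 of 7 neighbours < 4, not yet.
  Jo: 1 of 2 neighbours < 2, not yet.
  Omar: 2 of 6 neighbours < 3, not yet.
  Pia: 1 of 5 neighbours < 3, not yet.
Round 3 — checking thresholds:
  Ana: 1 of 2 neighbours < 2, not yet.
  Ben: 2 of 9 neighbours < 6, not yet.
  Dee: 1 of 6 neighbours < 6, not yet.
  Fay: 1 of 5 neighbours < 3, not yet.
  Gus: 3 of 6 neighbours < 6, not yet.
  Ivy: 2 of 7 neighbours < 4, not yet.
  Jo: 1 of 2 neighbours < 2, not yet.
  Omar: 3 of 6 neighbours ≥ 3, starts repeating the rumor.
  Pia: 2 of 5 neighbours < 3, not yet.
Round 4 — no new spreads; cascade stops.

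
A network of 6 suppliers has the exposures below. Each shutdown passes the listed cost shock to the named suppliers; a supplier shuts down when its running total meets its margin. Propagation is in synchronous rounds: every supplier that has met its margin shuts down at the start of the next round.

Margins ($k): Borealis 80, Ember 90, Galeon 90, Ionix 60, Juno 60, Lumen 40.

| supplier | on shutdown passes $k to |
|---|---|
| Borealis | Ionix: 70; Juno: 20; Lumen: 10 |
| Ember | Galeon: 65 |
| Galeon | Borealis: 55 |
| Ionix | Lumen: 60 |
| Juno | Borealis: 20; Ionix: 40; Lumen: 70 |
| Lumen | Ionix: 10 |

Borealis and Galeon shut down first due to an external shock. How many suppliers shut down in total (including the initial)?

4

Round 1 — Borealis, Galeon shut down (initial).
  Ionix: +70 → 70 ≥ 60
  Juno: +20 → 20 < 60
  Lumen: +10 → 10 < 40
Round 2 — Ionix shuts down.
  Lumen: +60 → 70 ≥ 40
Round 3 — Lumen shuts down.
No further shutdowns.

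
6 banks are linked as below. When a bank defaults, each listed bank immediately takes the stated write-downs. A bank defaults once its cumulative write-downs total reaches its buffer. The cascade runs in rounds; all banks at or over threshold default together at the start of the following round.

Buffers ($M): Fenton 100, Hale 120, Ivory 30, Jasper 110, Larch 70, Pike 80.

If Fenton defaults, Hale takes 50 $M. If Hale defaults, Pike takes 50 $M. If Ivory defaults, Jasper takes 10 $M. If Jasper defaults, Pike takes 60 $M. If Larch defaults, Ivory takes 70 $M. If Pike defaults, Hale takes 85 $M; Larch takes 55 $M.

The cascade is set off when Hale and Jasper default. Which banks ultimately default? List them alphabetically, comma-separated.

Round 1 — Hale, Jasper default (initial).
  Pike: +50+60 → 110 ≥ 80
Round 2 — Pike defaults.
  Larch: +55 → 55 < 70
No further defaults.

Hale, Jasper, Pike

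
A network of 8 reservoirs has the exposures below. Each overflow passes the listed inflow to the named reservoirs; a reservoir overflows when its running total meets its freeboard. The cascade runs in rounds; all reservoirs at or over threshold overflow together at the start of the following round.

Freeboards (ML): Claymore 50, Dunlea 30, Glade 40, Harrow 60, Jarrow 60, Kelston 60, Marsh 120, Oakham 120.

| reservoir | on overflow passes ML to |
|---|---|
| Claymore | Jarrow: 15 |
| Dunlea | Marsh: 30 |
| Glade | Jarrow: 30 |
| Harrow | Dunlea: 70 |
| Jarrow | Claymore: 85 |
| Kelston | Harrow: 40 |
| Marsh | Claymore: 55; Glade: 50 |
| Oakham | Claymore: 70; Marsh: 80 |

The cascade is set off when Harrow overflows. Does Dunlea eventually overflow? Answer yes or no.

yes

Round 1 — Harrow overflows (initial).
  Dunlea: +70 → 70 ≥ 30
Round 2 — Dunlea overflows.
  Marsh: +30 → 30 < 120
No further overflows.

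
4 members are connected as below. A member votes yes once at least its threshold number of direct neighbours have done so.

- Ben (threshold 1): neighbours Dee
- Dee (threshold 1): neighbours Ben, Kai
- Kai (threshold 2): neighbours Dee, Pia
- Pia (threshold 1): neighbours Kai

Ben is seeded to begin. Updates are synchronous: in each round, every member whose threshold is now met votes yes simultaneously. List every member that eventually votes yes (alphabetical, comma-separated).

Ben, Dee

Round 1 — Ben votes yes (initial).
Round 2 — checking thresholds:
  Dee: 1 of 2 neighbours ≥ 1, votes yes.
Round 3 — no new yes votes; cascade stops.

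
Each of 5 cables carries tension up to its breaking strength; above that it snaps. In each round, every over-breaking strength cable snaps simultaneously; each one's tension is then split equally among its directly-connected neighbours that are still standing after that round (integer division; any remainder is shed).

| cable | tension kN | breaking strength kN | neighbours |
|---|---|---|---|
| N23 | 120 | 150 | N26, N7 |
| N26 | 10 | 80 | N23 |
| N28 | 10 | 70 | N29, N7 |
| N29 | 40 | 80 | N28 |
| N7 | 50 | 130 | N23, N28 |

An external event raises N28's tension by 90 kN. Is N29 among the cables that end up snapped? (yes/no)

yes

Round 1 — N28 at 100 > 70. N28 snaps.
  N28 sheds 100 kN to N29, N7: 50 each.
    N29: 40+50 = 90 > 80
    N7: 50+50 = 100 ≤ 130
Round 2 — N29 snaps.
  N29 sheds 90 kN: no online neighbours, lost.
No further breaks.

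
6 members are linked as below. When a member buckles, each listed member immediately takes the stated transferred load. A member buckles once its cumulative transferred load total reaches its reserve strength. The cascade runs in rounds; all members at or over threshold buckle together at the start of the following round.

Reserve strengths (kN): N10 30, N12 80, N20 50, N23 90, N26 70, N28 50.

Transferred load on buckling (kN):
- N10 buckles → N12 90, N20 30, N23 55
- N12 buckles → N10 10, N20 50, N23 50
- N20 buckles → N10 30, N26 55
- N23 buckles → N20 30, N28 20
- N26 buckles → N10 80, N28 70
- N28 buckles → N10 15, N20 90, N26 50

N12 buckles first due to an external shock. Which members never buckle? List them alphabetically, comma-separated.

Round 1 — N12 buckles (initial).
  N10: +10 → 10 < 30
  N20: +50 → 50 ≥ 50
  N23: +50 → 50 < 90
Round 2 — N20 buckles.
  N10: +30 → 40 ≥ 30
  N26: +55 → 55 < 70
Round 3 — N10 buckles.
  N23: +55 → 105 ≥ 90
Round 4 — N23 buckles.
  N28: +20 → 20 < 50
No further bucklings.

N26, N28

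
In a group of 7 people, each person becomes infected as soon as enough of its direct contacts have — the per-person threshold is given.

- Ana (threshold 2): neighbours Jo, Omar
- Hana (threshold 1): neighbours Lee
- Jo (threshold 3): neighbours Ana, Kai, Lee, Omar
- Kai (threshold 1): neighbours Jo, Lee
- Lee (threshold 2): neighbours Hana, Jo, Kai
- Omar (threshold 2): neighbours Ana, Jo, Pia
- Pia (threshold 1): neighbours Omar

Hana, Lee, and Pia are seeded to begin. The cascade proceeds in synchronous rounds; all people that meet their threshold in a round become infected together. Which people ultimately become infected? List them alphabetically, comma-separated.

Round 1 — Hana, Lee, Pia become infected (initial).
Round 2 — checking thresholds:
  Jo: 1 of 4 neighbours < 3, holds.
  Kai: 1 of 2 neighbours ≥ 1, becomes infected.
  Omar: 1 of 3 neighbours < 2, holds.
Round 3 — no new infections; cascade stops.

Hana, Kai, Lee, Pia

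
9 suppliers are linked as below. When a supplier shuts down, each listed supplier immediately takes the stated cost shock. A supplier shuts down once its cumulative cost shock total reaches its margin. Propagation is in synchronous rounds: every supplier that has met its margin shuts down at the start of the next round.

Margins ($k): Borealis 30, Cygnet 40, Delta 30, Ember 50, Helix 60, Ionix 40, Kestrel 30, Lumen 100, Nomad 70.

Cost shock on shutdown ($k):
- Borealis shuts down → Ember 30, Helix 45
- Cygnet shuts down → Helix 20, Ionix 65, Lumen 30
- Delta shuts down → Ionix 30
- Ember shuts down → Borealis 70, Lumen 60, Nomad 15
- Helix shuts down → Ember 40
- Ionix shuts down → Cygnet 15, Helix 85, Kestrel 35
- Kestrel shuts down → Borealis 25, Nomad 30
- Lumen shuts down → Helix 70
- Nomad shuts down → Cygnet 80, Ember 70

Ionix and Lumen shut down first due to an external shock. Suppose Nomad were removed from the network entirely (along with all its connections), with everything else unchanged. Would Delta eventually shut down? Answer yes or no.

With Nomad removed:
Round 1 — Ionix, Lumen shut down (initial).
  Cygnet: +15 → 15 < 40
  Helix: +85+70 → 155 ≥ 60
  Kestrel: +35 → 35 ≥ 30
Round 2 — Helix, Kestrel shut down.
  Borealis: +25 → 25 < 30
  Ember: +40 → 40 < 50
No further shutdowns.

no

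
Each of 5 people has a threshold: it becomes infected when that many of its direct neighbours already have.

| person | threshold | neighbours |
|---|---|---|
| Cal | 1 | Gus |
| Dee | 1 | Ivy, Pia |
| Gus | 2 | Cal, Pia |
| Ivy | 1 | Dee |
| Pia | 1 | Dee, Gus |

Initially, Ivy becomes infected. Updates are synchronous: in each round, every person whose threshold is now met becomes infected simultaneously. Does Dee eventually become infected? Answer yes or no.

yes

Round 1 — Ivy becomes infected (initial).
Round 2 — checking thresholds:
  Dee: 1 of 2 neighbours ≥ 1, becomes infected.
Round 3 — checking thresholds:
  Pia: 1 of 2 neighbours ≥ 1, becomes infected.
Round 4 — no new infections; cascade stops.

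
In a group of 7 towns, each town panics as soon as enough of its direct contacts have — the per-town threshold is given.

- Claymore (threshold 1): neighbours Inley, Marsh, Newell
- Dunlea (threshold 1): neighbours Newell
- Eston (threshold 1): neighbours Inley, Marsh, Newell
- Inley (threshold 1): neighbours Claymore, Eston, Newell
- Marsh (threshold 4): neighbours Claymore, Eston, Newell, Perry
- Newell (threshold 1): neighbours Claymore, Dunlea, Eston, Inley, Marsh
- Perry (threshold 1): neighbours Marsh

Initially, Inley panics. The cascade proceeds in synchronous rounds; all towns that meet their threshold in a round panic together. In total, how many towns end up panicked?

Round 1 — Inley panics (initial).
Round 2 — checking thresholds:
  Claymore: 1 of 3 neighbours ≥ 1, panics.
  Eston: 1 of 3 neighbours ≥ 1, panics.
  Newell: 1 of 5 neighbours ≥ 1, panics.
Round 3 — checking thresholds:
  Dunlea: 1 of 1 neighbours ≥ 1, panics.
  Marsh: 3 of 4 neighbours < 4, holds.
Round 4 — no new panics; cascade stops.

5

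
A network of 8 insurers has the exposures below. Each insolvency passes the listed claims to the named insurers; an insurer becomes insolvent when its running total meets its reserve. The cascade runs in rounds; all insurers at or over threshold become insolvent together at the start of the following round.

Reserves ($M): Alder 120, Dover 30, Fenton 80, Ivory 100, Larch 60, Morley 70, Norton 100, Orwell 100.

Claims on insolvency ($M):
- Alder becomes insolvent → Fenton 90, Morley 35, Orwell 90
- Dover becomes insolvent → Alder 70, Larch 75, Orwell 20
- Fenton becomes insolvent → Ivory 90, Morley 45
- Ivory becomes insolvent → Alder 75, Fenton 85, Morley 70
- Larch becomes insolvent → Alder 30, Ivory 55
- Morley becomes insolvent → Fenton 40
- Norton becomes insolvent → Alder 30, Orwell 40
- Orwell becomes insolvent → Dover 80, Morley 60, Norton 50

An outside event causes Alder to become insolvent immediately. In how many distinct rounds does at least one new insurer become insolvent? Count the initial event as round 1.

Round 1 — Alder becomes insolvent (initial).
  Fenton: +90 → 90 ≥ 80
  Morley: +35 → 35 < 70
  Orwell: +90 → 90 < 100
Round 2 — Fenton becomes insolvent.
  Ivory: +90 → 90 < 100
  Morley: +45 → 80 ≥ 70
Round 3 — Morley becomes insolvent.
No further insolvencies.

3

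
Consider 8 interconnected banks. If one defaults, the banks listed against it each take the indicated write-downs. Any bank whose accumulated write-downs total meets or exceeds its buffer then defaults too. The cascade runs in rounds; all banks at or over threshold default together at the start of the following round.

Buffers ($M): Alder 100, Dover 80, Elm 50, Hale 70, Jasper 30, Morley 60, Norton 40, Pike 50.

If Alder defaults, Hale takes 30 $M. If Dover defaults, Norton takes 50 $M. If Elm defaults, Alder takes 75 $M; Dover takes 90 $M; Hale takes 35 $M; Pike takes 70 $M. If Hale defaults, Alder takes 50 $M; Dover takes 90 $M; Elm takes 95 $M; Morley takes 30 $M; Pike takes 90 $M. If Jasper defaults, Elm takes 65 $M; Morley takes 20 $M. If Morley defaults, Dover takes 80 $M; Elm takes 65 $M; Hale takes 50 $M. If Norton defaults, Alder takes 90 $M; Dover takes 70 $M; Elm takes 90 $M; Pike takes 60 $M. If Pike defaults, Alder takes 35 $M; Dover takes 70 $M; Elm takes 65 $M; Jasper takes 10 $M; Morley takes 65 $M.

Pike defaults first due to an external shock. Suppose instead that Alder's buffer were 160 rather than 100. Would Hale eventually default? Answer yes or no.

yes

With Alder's buffer at 160:
Round 1 — Pike defaults (initial).
  Alder: +35 → 35 < 160
  Dover: +70 → 70 < 80
  Elm: +65 → 65 ≥ 50
  Jasper: +10 → 10 < 30
  Morley: +65 → 65 ≥ 60
Round 2 — Elm, Morley default.
  Alder: +75 → 110 < 160
  Dover: +90+80 → 240 ≥ 80
  Hale: +35+50 → 85 ≥ 70
Round 3 — Dover, Hale default.
  Alder: +50 → 160 ≥ 160
  Norton: +50 → 50 ≥ 40
Round 4 — Alder, Norton default.
No further defaults.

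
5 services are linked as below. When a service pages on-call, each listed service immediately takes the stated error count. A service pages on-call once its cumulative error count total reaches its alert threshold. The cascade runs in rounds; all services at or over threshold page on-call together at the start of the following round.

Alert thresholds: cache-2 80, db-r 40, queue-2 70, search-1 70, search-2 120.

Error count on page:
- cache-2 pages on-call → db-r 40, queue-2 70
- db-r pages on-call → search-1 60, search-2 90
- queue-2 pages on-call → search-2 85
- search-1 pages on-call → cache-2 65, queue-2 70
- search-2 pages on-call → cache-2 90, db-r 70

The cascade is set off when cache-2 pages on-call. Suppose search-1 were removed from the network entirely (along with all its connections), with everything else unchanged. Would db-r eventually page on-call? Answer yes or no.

With search-1 removed:
Round 1 — cache-2 pages on-call (initial).
  db-r: +40 → 40 ≥ 40
  queue-2: +70 → 70 ≥ 70
Round 2 — db-r, queue-2 page on-call.
  search-2: +90+85 → 175 ≥ 120
Round 3 — search-2 pages on-call.
No further pages.

yes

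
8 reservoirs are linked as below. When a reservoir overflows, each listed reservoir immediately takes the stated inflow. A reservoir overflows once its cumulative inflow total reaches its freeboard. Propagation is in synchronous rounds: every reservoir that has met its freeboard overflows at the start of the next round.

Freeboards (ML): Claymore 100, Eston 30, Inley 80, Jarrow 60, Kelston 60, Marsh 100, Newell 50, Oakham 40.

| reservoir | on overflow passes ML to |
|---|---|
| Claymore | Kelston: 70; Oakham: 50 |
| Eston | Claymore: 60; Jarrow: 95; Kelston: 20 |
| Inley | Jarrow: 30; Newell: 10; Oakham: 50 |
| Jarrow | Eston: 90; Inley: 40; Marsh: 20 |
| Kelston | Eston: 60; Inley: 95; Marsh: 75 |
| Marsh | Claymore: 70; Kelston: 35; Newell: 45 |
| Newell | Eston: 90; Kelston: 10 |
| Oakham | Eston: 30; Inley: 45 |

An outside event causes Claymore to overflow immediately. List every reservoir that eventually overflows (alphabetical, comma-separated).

Claymore, Eston, Inley, Jarrow, Kelston, Oakham

Round 1 — Claymore overflows (initial).
  Kelston: +70 → 70 ≥ 60
  Oakham: +50 → 50 ≥ 40
Round 2 — Kelston, Oakham overflow.
  Eston: +60+30 → 90 ≥ 30
  Inley: +95+45 → 140 ≥ 80
  Marsh: +75 → 75 < 100
Round 3 — Eston, Inley overflow.
  Jarrow: +95+30 → 125 ≥ 60
  Newell: +10 → 10 < 50
Round 4 — Jarrow overflows.
  Marsh: +20 → 95 < 100
No further overflows.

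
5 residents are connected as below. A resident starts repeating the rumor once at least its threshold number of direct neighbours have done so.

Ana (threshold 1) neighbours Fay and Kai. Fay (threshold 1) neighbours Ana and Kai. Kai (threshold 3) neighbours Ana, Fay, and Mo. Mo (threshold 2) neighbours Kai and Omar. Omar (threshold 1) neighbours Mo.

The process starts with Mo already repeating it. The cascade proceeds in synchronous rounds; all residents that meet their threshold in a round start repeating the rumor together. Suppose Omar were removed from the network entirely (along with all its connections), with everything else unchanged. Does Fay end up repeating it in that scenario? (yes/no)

With Omar removed:
Round 1 — Mo starts repeating the rumor (initial).
Round 2 — no new spreads; cascade stops.

no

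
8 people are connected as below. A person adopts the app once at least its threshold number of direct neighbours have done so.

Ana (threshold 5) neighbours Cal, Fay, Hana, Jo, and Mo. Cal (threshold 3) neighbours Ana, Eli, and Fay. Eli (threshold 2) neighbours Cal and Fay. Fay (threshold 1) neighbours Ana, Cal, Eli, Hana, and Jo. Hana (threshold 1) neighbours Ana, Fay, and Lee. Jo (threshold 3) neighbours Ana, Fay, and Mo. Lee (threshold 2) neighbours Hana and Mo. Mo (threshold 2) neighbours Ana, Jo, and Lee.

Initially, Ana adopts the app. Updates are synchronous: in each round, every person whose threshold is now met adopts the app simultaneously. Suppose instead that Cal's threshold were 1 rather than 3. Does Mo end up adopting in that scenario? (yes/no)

With Cal's threshold at 1:
Round 1 — Ana adopts the app (initial).
Round 2 — checking thresholds:
  Cal: 1 of 3 neighbours ≥ 1, adopts the app.
  Fay: 1 of 5 neighbours ≥ 1, adopts the app.
  Hana: 1 of 3 neighbours ≥ 1, adopts the app.
  Jo: 1 of 3 neighbours < 3, not yet.
  Mo: 1 of 3 neighbours < 2, not yet.
Round 3 — checking thresholds:
  Eli: 2 of 2 neighbours ≥ 2, adopts the app.
  Jo: 2 of 3 neighbours < 3, not yet.
  Lee: 1 of 2 neighbours < 2, not yet.
  Mo: 1 of 3 neighbours < 2, not yet.
Round 4 — no new adoptions; cascade stops.

no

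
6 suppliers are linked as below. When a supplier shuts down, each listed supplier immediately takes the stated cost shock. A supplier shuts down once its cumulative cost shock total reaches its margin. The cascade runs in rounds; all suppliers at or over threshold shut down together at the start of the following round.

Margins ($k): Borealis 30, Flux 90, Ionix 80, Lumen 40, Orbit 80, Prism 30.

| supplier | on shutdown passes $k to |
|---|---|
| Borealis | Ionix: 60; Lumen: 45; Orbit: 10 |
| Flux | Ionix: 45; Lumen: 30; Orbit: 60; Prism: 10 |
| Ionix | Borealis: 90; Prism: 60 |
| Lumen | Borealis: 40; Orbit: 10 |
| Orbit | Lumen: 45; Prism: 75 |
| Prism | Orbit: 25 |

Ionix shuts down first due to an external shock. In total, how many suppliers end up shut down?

Round 1 — Ionix shuts down (initial).
  Borealis: +90 → 90 ≥ 30
  Prism: +60 → 60 ≥ 30
Round 2 — Borealis, Prism shut down.
  Lumen: +45 → 45 ≥ 40
  Orbit: +10+25 → 35 < 80
Round 3 — Lumen shuts down.
  Orbit: +10 → 45 < 80
No further shutdowns.

4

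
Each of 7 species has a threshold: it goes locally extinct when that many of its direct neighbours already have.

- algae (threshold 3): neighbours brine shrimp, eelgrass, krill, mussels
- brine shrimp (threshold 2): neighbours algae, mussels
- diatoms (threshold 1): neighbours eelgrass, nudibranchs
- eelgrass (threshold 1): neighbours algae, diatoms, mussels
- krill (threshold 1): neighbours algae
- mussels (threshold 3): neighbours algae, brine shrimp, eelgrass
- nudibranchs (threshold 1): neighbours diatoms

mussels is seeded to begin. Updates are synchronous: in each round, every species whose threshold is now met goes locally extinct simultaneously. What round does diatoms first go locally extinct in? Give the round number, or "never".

3

Round 1 — mussels goes locally extinct (initial).
Round 2 — checking thresholds:
  algae: 1 of 4 neighbours < 3, below threshold.
  brine shrimp: 1 of 2 neighbours < 2, below threshold.
  eelgrass: 1 of 3 neighbours ≥ 1, goes locally extinct.
Round 3 — checking thresholds:
  algae: 2 of 4 neighbours < 3, below threshold.
  brine shrimp: 1 of 2 neighbours < 2, below threshold.
  diatoms: 1 of 2 neighbours ≥ 1, goes locally extinct.
Round 4 — checking thresholds:
  algae: 2 of 4 neighbours < 3, below threshold.
  brine shrimp: 1 of 2 neighbours < 2, below threshold.
  nudibranchs: 1 of 1 neighbours ≥ 1, goes locally extinct.
Round 5 — no new extinctions; cascade stops.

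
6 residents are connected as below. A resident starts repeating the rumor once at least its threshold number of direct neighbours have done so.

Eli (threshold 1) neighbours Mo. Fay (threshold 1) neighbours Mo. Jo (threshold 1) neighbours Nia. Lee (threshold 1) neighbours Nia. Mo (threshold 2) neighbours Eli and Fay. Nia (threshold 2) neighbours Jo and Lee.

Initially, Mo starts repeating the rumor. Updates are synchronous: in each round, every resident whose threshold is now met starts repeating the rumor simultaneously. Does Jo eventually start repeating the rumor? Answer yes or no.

no

Round 1 — Mo starts repeating the rumor (initial).
Round 2 — checking thresholds:
  Eli: 1 of 1 neighbours ≥ 1, starts repeating the rumor.
  Fay: 1 of 1 neighbours ≥ 1, starts repeating the rumor.
Round 3 — no new spreads; cascade stops.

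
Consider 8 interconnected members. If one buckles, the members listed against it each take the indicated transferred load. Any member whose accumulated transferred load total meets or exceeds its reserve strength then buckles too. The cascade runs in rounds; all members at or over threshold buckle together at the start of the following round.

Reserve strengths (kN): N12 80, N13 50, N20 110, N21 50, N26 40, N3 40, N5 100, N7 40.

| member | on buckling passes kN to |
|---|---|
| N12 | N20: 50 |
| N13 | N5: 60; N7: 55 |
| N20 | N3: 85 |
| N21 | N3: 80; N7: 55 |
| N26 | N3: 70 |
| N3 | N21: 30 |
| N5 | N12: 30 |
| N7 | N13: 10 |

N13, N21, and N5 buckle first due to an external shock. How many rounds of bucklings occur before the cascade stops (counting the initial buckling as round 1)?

2

Round 1 — N13, N21, N5 buckle (initial).
  N12: +30 → 30 < 80
  N3: +80 → 80 ≥ 40
  N7: +55+55 → 110 ≥ 40
Round 2 — N3, N7 buckle.
No further bucklings.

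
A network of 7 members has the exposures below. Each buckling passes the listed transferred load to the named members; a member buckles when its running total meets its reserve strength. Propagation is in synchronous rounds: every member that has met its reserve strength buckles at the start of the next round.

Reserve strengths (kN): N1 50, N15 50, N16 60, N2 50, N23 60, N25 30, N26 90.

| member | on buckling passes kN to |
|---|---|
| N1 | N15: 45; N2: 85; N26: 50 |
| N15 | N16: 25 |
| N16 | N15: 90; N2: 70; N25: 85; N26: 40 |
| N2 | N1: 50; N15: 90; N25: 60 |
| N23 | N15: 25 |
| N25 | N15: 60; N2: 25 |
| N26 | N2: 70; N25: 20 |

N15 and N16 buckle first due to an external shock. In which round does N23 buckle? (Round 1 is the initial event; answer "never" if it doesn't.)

never

Round 1 — N15, N16 buckle (initial).
  N2: +70 → 70 ≥ 50
  N25: +85 → 85 ≥ 30
  N26: +40 → 40 < 90
Round 2 — N2, N25 buckle.
  N1: +50 → 50 ≥ 50
Round 3 — N1 buckles.
  N26: +50 → 90 ≥ 90
Round 4 — N26 buckles.
No further bucklings.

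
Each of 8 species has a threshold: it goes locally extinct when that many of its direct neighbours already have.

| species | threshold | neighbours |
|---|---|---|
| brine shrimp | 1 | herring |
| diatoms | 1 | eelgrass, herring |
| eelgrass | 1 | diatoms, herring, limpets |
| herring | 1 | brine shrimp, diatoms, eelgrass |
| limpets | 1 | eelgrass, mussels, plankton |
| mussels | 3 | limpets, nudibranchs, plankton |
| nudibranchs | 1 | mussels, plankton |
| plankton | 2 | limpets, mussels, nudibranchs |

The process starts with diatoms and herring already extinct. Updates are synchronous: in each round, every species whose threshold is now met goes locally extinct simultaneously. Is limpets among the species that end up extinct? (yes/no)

yes

Round 1 — diatoms, herring go locally extinct (initial).
Round 2 — checking thresholds:
  brine shrimp: 1 of 1 neighbours ≥ 1, goes locally extinct.
  eelgrass: 2 of 3 neighbours ≥ 1, goes locally extinct.
Round 3 — checking thresholds:
  limpets: 1 of 3 neighbours ≥ 1, goes locally extinct.
Round 4 — no new extinctions; cascade stops.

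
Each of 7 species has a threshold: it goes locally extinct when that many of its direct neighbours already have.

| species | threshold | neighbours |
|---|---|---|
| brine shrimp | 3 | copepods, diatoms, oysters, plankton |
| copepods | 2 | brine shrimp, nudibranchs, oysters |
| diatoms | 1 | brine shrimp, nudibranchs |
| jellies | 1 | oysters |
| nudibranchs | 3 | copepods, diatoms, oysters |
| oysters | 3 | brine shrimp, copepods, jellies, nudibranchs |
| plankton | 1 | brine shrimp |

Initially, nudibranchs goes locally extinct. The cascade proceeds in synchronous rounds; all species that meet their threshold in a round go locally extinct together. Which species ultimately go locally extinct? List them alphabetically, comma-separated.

Round 1 — nudibranchs goes locally extinct (initial).
Round 2 — checking thresholds:
  copepods: 1 of 3 neighbours < 2, holds.
  diatoms: 1 of 2 neighbours ≥ 1, goes locally extinct.
  oysters: 1 of 4 neighbours < 3, holds.
Round 3 — no new extinctions; cascade stops.

diatoms, nudibranchs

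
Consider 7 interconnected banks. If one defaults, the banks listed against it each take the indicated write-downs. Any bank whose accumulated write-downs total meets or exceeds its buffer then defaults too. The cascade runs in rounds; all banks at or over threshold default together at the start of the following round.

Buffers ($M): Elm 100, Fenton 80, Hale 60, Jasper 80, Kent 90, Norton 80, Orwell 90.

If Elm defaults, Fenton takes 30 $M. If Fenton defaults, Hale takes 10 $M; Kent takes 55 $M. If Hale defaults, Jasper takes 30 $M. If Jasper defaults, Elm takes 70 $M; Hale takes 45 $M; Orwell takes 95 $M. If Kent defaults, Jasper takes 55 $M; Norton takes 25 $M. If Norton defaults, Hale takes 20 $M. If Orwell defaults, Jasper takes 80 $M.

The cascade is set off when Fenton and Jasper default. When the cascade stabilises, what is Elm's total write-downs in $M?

Round 1 — Fenton, Jasper default (initial).
  Elm: +70 → 70 < 100
  Hale: +10+45 → 55 < 60
  Kent: +55 → 55 < 90
  Orwell: +95 → 95 ≥ 90
Round 2 — Orwell defaults.
No further defaults.

70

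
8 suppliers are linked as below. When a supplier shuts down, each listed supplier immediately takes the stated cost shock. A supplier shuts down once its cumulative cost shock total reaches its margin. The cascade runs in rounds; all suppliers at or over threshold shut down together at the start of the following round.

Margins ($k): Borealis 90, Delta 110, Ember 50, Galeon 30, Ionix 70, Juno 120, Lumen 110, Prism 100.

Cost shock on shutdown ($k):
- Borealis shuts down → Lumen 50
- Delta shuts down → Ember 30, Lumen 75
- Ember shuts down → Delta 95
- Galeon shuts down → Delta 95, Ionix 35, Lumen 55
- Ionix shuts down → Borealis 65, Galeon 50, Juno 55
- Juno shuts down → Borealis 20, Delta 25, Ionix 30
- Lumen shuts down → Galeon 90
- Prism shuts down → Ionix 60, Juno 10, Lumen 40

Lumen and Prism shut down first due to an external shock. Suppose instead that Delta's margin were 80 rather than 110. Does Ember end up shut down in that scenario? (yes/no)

With Delta's margin at 80:
Round 1 — Lumen, Prism shut down (initial).
  Galeon: +90 → 90 ≥ 30
  Ionix: +60 → 60 < 70
  Juno: +10 → 10 < 120
Round 2 — Galeon shuts down.
  Delta: +95 → 95 ≥ 80
  Ionix: +35 → 95 ≥ 70
Round 3 — Delta, Ionix shut down.
  Borealis: +65 → 65 < 90
  Ember: +30 → 30 < 50
  Juno: +55 → 65 < 120
No further shutdowns.

no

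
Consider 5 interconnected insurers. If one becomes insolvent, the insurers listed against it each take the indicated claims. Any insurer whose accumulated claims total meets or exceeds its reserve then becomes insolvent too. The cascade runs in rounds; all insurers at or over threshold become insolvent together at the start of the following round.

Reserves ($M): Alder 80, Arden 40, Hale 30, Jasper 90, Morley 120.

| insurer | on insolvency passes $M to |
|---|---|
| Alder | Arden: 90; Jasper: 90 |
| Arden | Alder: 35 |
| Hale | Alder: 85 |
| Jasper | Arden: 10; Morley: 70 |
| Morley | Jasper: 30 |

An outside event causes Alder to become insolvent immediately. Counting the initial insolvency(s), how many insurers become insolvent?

Round 1 — Alder becomes insolvent (initial).
  Arden: +90 → 90 ≥ 40
  Jasper: +90 → 90 ≥ 90
Round 2 — Arden, Jasper become insolvent.
  Morley: +70 → 70 < 120
No further insolvencies.

3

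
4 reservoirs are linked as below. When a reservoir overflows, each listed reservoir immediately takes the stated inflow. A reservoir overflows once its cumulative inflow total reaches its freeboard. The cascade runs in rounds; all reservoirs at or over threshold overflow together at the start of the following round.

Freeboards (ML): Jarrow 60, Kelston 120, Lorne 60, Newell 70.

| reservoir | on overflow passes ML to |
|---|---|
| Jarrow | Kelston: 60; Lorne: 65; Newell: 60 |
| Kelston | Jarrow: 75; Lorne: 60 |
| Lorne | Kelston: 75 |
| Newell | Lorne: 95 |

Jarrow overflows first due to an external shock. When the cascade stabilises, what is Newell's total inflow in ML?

60

Round 1 — Jarrow overflows (initial).
  Kelston: +60 → 60 < 120
  Lorne: +65 → 65 ≥ 60
  Newell: +60 → 60 < 70
Round 2 — Lorne overflows.
  Kelston: +75 → 135 ≥ 120
Round 3 — Kelston overflows.
No further overflows.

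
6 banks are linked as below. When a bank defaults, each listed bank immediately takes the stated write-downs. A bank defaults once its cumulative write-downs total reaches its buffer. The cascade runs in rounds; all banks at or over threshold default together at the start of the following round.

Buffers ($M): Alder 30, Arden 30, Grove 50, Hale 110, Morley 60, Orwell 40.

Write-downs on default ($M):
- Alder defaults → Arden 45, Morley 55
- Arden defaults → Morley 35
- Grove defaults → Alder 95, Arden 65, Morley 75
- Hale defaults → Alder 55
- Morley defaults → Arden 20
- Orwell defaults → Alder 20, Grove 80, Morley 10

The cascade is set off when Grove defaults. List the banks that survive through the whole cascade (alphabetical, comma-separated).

Round 1 — Grove defaults (initial).
  Alder: +95 → 95 ≥ 30
  Arden: +65 → 65 ≥ 30
  Morley: +75 → 75 ≥ 60
Round 2 — Alder, Arden, Morley default.
No further defaults.

Hale, Orwell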